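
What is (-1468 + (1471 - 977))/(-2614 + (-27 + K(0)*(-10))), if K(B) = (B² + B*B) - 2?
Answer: 974/2621 ≈ 0.37161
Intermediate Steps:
K(B) = -2 + 2*B² (K(B) = (B² + B²) - 2 = 2*B² - 2 = -2 + 2*B²)
(-1468 + (1471 - 977))/(-2614 + (-27 + K(0)*(-10))) = (-1468 + (1471 - 977))/(-2614 + (-27 + (-2 + 2*0²)*(-10))) = (-1468 + 494)/(-2614 + (-27 + (-2 + 2*0)*(-10))) = -974/(-2614 + (-27 + (-2 + 0)*(-10))) = -974/(-2614 + (-27 - 2*(-10))) = -974/(-2614 + (-27 + 20)) = -974/(-2614 - 7) = -974/(-2621) = -974*(-1/2621) = 974/2621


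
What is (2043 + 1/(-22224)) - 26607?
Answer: -545910337/22224 ≈ -24564.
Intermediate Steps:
(2043 + 1/(-22224)) - 26607 = (2043 - 1/22224) - 26607 = 45403631/22224 - 26607 = -545910337/22224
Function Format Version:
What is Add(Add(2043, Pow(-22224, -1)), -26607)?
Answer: Rational(-545910337, 22224) ≈ -24564.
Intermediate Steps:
Add(Add(2043, Pow(-22224, -1)), -26607) = Add(Add(2043, Rational(-1, 22224)), -26607) = Add(Rational(45403631, 22224), -26607) = Rational(-545910337, 22224)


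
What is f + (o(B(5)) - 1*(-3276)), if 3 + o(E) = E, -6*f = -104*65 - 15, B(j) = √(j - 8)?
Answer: 26413/6 + I*√3 ≈ 4402.2 + 1.732*I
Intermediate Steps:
B(j) = √(-8 + j)
f = 6775/6 (f = -(-104*65 - 15)/6 = -(-6760 - 15)/6 = -⅙*(-6775) = 6775/6 ≈ 1129.2)
o(E) = -3 + E
f + (o(B(5)) - 1*(-3276)) = 6775/6 + ((-3 + √(-8 + 5)) - 1*(-3276)) = 6775/6 + ((-3 + √(-3)) + 3276) = 6775/6 + ((-3 + I*√3) + 3276) = 6775/6 + (3273 + I*√3) = 26413/6 + I*√3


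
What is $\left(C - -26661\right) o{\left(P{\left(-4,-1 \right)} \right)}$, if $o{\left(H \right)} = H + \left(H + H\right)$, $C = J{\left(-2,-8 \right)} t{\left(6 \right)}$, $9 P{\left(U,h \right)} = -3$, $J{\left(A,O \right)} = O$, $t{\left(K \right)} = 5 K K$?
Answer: $-25221$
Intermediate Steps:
$t{\left(K \right)} = 5 K^{2}$
$P{\left(U,h \right)} = - \frac{1}{3}$ ($P{\left(U,h \right)} = \frac{1}{9} \left(-3\right) = - \frac{1}{3}$)
$C = -1440$ ($C = - 8 \cdot 5 \cdot 6^{2} = - 8 \cdot 5 \cdot 36 = \left(-8\right) 180 = -1440$)
$o{\left(H \right)} = 3 H$ ($o{\left(H \right)} = H + 2 H = 3 H$)
$\left(C - -26661\right) o{\left(P{\left(-4,-1 \right)} \right)} = \left(-1440 - -26661\right) 3 \left(- \frac{1}{3}\right) = \left(-1440 + 26661\right) \left(-1\right) = 25221 \left(-1\right) = -25221$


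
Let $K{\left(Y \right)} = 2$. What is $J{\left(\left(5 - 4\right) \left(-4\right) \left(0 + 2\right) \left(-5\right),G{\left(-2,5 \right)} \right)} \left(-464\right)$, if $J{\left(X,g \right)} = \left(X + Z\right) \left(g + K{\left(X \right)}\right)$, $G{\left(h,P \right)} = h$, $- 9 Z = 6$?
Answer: $0$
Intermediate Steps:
$Z = - \frac{2}{3}$ ($Z = \left(- \frac{1}{9}\right) 6 = - \frac{2}{3} \approx -0.66667$)
$J{\left(X,g \right)} = \left(2 + g\right) \left(- \frac{2}{3} + X\right)$ ($J{\left(X,g \right)} = \left(X - \frac{2}{3}\right) \left(g + 2\right) = \left(- \frac{2}{3} + X\right) \left(2 + g\right) = \left(2 + g\right) \left(- \frac{2}{3} + X\right)$)
$J{\left(\left(5 - 4\right) \left(-4\right) \left(0 + 2\right) \left(-5\right),G{\left(-2,5 \right)} \right)} \left(-464\right) = \left(- \frac{4}{3} + 2 \left(5 - 4\right) \left(-4\right) \left(0 + 2\right) \left(-5\right) - - \frac{4}{3} + \left(5 - 4\right) \left(-4\right) \left(0 + 2\right) \left(-5\right) \left(-2\right)\right) \left(-464\right) = \left(- \frac{4}{3} + 2 \cdot 1 \left(-4\right) 2 \left(-5\right) + \frac{4}{3} + 1 \left(-4\right) 2 \left(-5\right) \left(-2\right)\right) \left(-464\right) = \left(- \frac{4}{3} + 2 \left(\left(-4\right) \left(-10\right)\right) + \frac{4}{3} + \left(-4\right) \left(-10\right) \left(-2\right)\right) \left(-464\right) = \left(- \frac{4}{3} + 2 \cdot 40 + \frac{4}{3} + 40 \left(-2\right)\right) \left(-464\right) = \left(- \frac{4}{3} + 80 + \frac{4}{3} - 80\right) \left(-464\right) = 0 \left(-464\right) = 0$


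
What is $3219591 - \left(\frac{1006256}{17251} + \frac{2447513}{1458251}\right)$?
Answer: $\frac{80991448845562572}{25156288001} \approx 3.2195 \cdot 10^{6}$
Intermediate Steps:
$3219591 - \left(\frac{1006256}{17251} + \frac{2447513}{1458251}\right) = 3219591 - \frac{1509595865019}{25156288001} = \frac{80991448845562572}{25156288001}$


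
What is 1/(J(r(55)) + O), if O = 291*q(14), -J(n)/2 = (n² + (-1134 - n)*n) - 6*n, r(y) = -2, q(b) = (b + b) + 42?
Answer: 1/15810 ≈ 6.3251e-5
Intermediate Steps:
q(b) = 42 + 2*b (q(b) = 2*b + 42 = 42 + 2*b)
J(n) = -2*n² + 12*n - 2*n*(-1134 - n) (J(n) = -2*((n² + (-1134 - n)*n) - 6*n) = -2*((n² + n*(-1134 - n)) - 6*n) = -2*(n² - 6*n + n*(-1134 - n)) = -2*n² + 12*n - 2*n*(-1134 - n))
O = 20370 (O = 291*(42 + 2*14) = 291*(42 + 28) = 291*70 = 20370)
1/(J(r(55)) + O) = 1/(2280*(-2) + 20370) = 1/(-4560 + 20370) = 1/15810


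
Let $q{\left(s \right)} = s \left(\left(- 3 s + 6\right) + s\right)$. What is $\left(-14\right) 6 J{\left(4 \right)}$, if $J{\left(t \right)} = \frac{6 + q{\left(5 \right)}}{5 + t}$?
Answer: $\frac{392}{3} \approx 130.67$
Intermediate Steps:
$q{\left(s \right)} = s \left(6 - 2 s\right)$ ($q{\left(s \right)} = s \left(\left(6 - 3 s\right) + s\right) = s \left(6 - 2 s\right)$)
$J{\left(t \right)} = - \frac{14}{5 + t}$ ($J{\left(t \right)} = \frac{6 + 2 \cdot 5 \left(3 - 5\right)}{5 + t} = \frac{6 + 2 \cdot 5 \left(-2\right)}{5 + t} = \frac{6 - 20}{5 + t} = - \frac{14}{5 + t}$)
$\left(-14\right) 6 J{\left(4 \right)} = \left(-14\right) 6 \left(- \frac{14}{5 + 4}\right) = - 84 \left(- \frac{14}{9}\right) = - 84 \left(\left(-14\right) \frac{1}{9}\right) = \left(-84\right) \left(- \frac{14}{9}\right) = \frac{392}{3}$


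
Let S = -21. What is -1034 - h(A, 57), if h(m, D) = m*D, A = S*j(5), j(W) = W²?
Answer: 28891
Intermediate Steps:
A = -525 (A = -21*5² = -21*25 = -525)
h(m, D) = D*m
-1034 - h(A, 57) = -1034 - 57*(-525) = -1034 - 1*(-29925) = -1034 + 29925 = 28891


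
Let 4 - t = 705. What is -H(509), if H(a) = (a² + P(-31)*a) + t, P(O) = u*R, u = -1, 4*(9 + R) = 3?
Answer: -1050317/4 ≈ -2.6258e+5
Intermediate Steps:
R = -33/4 (R = -9 + (¼)*3 = -9 + ¾ = -33/4 ≈ -8.2500)
t = -701 (t = 4 - 1*705 = 4 - 705 = -701)
P(O) = 33/4 (P(O) = -1*(-33/4) = 33/4)
H(a) = -701 + a² + 33*a/4 (H(a) = (a² + 33*a/4) - 701 = -701 + a² + 33*a/4)
-H(509) = -(-701 + 509² + (33/4)*509) = -(-701 + 259081 + 16797/4) = -1*1050317/4 = -1050317/4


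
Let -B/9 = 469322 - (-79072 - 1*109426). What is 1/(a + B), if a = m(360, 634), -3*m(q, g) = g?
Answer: -3/17761774 ≈ -1.6890e-7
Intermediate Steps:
m(q, g) = -g/3
a = -634/3 (a = -1/3*634 = -634/3 ≈ -211.33)
B = -5920380 (B = -9*(469322 - (-79072 - 1*109426)) = -9*(469322 - (-79072 - 109426)) = -9*(469322 - 1*(-188498)) = -9*(469322 + 188498) = -9*657820 = -5920380)
1/(a + B) = 1/(-634/3 - 5920380) = 1/(-17761774/3) = -3/17761774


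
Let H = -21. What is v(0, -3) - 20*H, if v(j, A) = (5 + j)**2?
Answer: 445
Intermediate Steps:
v(0, -3) - 20*H = (5 + 0)**2 - 20*(-21) = 5**2 + 420 = 25 + 420 = 445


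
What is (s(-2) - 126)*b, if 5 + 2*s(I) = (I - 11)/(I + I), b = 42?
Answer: -21315/4 ≈ -5328.8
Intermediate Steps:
s(I) = -5/2 + (-11 + I)/(4*I) (s(I) = -5/2 + ((I - 11)/(I + I))/2 = -5/2 + ((-11 + I)/((2*I)))/2 = -5/2 + ((-11 + I)*(1/(2*I)))/2 = -5/2 + ((-11 + I)/(2*I))/2 = -5/2 + (-11 + I)/(4*I))
(s(-2) - 126)*b = ((¼)*(-11 - 9*(-2))/(-2) - 126)*42 = ((¼)*(-½)*(-11 + 18) - 126)*42 = ((¼)*(-½)*7 - 126)*42 = (-7/8 - 126)*42 = -1015/8*42 = -21315/4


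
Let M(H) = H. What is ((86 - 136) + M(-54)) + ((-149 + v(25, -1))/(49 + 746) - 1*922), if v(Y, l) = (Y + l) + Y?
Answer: -163154/159 ≈ -1026.1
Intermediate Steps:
v(Y, l) = l + 2*Y
((86 - 136) + M(-54)) + ((-149 + v(25, -1))/(49 + 746) - 1*922) = ((86 - 136) - 54) + ((-149 + (-1 + 2*25))/(49 + 746) - 1*922) = (-50 - 54) + ((-149 + (-1 + 50))/795 - 922) = -104 + ((-149 + 49)*(1/795) - 922) = -104 + (-100*1/795 - 922) = -104 + (-20/159 - 922) = -104 - 146618/159 = -163154/159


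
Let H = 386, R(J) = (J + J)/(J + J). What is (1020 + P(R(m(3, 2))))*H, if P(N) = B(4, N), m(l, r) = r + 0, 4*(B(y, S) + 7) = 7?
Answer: 783387/2 ≈ 3.9169e+5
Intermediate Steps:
B(y, S) = -21/4 (B(y, S) = -7 + (¼)*7 = -7 + 7/4 = -21/4)
m(l, r) = r
R(J) = 1 (R(J) = (2*J)/((2*J)) = (2*J)*(1/(2*J)) = 1)
P(N) = -21/4
(1020 + P(R(m(3, 2))))*H = (1020 - 21/4)*386 = (4059/4)*386 = 783387/2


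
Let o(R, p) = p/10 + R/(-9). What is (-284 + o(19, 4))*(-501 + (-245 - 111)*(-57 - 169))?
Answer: -205596287/9 ≈ -2.2844e+7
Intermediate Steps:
o(R, p) = -R/9 + p/10 (o(R, p) = p*(⅒) + R*(-⅑) = p/10 - R/9 = -R/9 + p/10)
(-284 + o(19, 4))*(-501 + (-245 - 111)*(-57 - 169)) = (-284 + (-⅑*19 + (⅒)*4))*(-501 + (-245 - 111)*(-57 - 169)) = (-284 + (-19/9 + ⅖))*(-501 - 356*(-226)) = (-284 - 77/45)*(-501 + 80456) = -12857/45*79955 = -205596287/9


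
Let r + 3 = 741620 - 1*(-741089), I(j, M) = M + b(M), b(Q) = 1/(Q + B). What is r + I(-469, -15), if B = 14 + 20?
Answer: 28171130/19 ≈ 1.4827e+6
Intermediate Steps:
B = 34
b(Q) = 1/(34 + Q) (b(Q) = 1/(Q + 34) = 1/(34 + Q))
I(j, M) = M + 1/(34 + M)
r = 1482706 (r = -3 + (741620 - 1*(-741089)) = -3 + (741620 + 741089) = -3 + 1482709 = 1482706)
r + I(-469, -15) = 1482706 + (1 - 15*(34 - 15))/(34 - 15) = 1482706 + (1 - 15*19)/19 = 1482706 + (1 - 285)/19 = 1482706 + (1/19)*(-284) = 1482706 - 284/19 = 28171130/19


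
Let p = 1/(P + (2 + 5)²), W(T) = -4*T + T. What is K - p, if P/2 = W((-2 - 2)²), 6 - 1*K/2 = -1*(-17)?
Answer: -1033/47 ≈ -21.979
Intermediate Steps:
W(T) = -3*T
K = -22 (K = 12 - (-2)*(-17) = 12 - 2*17 = 12 - 34 = -22)
P = -96 (P = 2*(-3*(-2 - 2)²) = 2*(-3*(-4)²) = 2*(-3*16) = 2*(-48) = -96)
p = -1/47 (p = 1/(-96 + (2 + 5)²) = 1/(-96 + 7²) = 1/(-96 + 49) = 1/(-47) = -1/47 ≈ -0.021277)
K - p = -22 - 1*(-1/47) = -22 + 1/47 = -1033/47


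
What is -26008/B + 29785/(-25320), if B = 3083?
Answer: -150069943/15612312 ≈ -9.6123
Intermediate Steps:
-26008/B + 29785/(-25320) = -26008/3083 + 29785/(-25320) = -26008*1/3083 + 29785*(-1/25320) = -26008/3083 - 5957/5064 = -150069943/15612312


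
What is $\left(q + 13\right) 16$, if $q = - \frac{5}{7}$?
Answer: $\frac{1376}{7} \approx 196.57$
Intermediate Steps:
$q = - \frac{5}{7}$ ($q = \left(-5\right) \frac{1}{7} = - \frac{5}{7} \approx -0.71429$)
$\left(q + 13\right) 16 = \left(- \frac{5}{7} + 13\right) 16 = \frac{86}{7} \cdot 16 = \frac{1376}{7}$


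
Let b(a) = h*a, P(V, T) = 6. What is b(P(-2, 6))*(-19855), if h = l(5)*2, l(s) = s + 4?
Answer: -2144340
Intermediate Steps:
l(s) = 4 + s
h = 18 (h = (4 + 5)*2 = 9*2 = 18)
b(a) = 18*a
b(P(-2, 6))*(-19855) = (18*6)*(-19855) = 108*(-19855) = -2144340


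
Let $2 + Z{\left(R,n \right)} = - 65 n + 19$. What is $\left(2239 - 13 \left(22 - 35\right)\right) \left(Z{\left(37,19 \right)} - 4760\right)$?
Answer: $-14395024$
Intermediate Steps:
$Z{\left(R,n \right)} = 17 - 65 n$ ($Z{\left(R,n \right)} = -2 - \left(-19 + 65 n\right) = 17 - 65 n$)
$\left(2239 - 13 \left(22 - 35\right)\right) \left(Z{\left(37,19 \right)} - 4760\right) = \left(2239 - 13 \left(22 - 35\right)\right) \left(\left(17 - 1235\right) - 4760\right) = \left(2239 - -169\right) \left(\left(17 - 1235\right) - 4760\right) = \left(2239 + 169\right) \left(-1218 - 4760\right) = 2408 \left(-5978\right) = -14395024$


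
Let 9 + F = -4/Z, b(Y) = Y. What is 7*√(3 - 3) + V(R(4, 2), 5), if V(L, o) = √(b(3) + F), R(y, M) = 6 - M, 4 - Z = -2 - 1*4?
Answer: 4*I*√10/5 ≈ 2.5298*I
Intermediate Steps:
Z = 10 (Z = 4 - (-2 - 1*4) = 4 - (-2 - 4) = 4 - 1*(-6) = 4 + 6 = 10)
F = -47/5 (F = -9 - 4/10 = -9 - 4*⅒ = -9 - ⅖ = -47/5 ≈ -9.4000)
V(L, o) = 4*I*√10/5 (V(L, o) = √(3 - 47/5) = √(-32/5) = 4*I*√10/5)
7*√(3 - 3) + V(R(4, 2), 5) = 7*√(3 - 3) + 4*I*√10/5 = 7*√0 + 4*I*√10/5 = 7*0 + 4*I*√10/5 = 0 + 4*I*√10/5 = 4*I*√10/5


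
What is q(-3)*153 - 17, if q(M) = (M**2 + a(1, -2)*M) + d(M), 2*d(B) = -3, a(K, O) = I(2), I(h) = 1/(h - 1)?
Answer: 1343/2 ≈ 671.50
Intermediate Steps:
I(h) = 1/(-1 + h)
a(K, O) = 1 (a(K, O) = 1/(-1 + 2) = 1/1 = 1)
d(B) = -3/2 (d(B) = (1/2)*(-3) = -3/2)
q(M) = -3/2 + M + M**2 (q(M) = (M**2 + 1*M) - 3/2 = (M**2 + M) - 3/2 = (M + M**2) - 3/2 = -3/2 + M + M**2)
q(-3)*153 - 17 = (-3/2 - 3 + (-3)**2)*153 - 17 = (-3/2 - 3 + 9)*153 - 17 = (9/2)*153 - 17 = 1377/2 - 17 = 1343/2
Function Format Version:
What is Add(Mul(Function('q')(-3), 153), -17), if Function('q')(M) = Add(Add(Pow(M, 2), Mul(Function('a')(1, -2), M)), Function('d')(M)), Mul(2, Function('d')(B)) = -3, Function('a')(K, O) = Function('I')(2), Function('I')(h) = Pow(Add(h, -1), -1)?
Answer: Rational(1343, 2) ≈ 671.50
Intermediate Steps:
Function('I')(h) = Pow(Add(-1, h), -1)
Function('a')(K, O) = 1 (Function('a')(K, O) = Pow(Add(-1, 2), -1) = Pow(1, -1) = 1)
Function('d')(B) = Rational(-3, 2) (Function('d')(B) = Mul(Rational(1, 2), -3) = Rational(-3, 2))
Function('q')(M) = Add(Rational(-3, 2), M, Pow(M, 2)) (Function('q')(M) = Add(Add(Pow(M, 2), Mul(1, M)), Rational(-3, 2)) = Add(Add(Pow(M, 2), M), Rational(-3, 2)) = Add(Add(M, Pow(M, 2)), Rational(-3, 2)) = Add(Rational(-3, 2), M, Pow(M, 2)))
Add(Mul(Function('q')(-3), 153), -17) = Add(Mul(Add(Rational(-3, 2), -3, Pow(-3, 2)), 153), -17) = Add(Mul(Add(Rational(-3, 2), -3, 9), 153), -17) = Add(Mul(Rational(9, 2), 153), -17) = Add(Rational(1377, 2), -17) = Rational(1343, 2)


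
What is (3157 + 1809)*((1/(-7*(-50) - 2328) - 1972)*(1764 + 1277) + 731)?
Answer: -29449200331057/989 ≈ -2.9777e+10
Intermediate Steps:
(3157 + 1809)*((1/(-7*(-50) - 2328) - 1972)*(1764 + 1277) + 731) = 4966*((1/(350 - 2328) - 1972)*3041 + 731) = 4966*((1/(-1978) - 1972)*3041 + 731) = 4966*((-1/1978 - 1972)*3041 + 731) = 4966*(-3900617/1978*3041 + 731) = 4966*(-11861776297/1978 + 731) = 4966*(-11860330379/1978) = -29449200331057/989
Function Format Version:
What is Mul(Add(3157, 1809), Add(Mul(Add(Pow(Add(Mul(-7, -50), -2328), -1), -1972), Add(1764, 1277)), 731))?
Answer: Rational(-29449200331057, 989) ≈ -2.9777e+10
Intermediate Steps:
Mul(Add(3157, 1809), Add(Mul(Add(Pow(Add(Mul(-7, -50), -2328), -1), -1972), Add(1764, 1277)), 731)) = Mul(4966, Add(Mul(Add(Pow(Add(350, -2328), -1), -1972), 3041), 731)) = Mul(4966, Add(Mul(Add(Pow(-1978, -1), -1972), 3041), 731)) = Mul(4966, Add(Mul(Add(Rational(-1, 1978), -1972), 3041), 731)) = Mul(4966, Add(Mul(Rational(-3900617, 1978), 3041), 731)) = Mul(4966, Add(Rational(-11861776297, 1978), 731)) = Mul(4966, Rational(-11860330379, 1978)) = Rational(-29449200331057, 989)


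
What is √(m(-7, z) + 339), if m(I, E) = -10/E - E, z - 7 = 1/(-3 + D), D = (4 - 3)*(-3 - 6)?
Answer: 97*√8715/498 ≈ 18.183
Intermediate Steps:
D = -9 (D = 1*(-9) = -9)
z = 83/12 (z = 7 + 1/(-3 - 9) = 7 + 1/(-12) = 7 - 1/12 = 83/12 ≈ 6.9167)
m(I, E) = -E - 10/E
√(m(-7, z) + 339) = √((-1*83/12 - 10/83/12) + 339) = √((-83/12 - 10*12/83) + 339) = √((-83/12 - 120/83) + 339) = √(-8329/996 + 339) = √(329315/996) = 97*√8715/498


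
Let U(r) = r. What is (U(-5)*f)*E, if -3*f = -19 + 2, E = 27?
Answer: -765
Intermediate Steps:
f = 17/3 (f = -(-19 + 2)/3 = -⅓*(-17) = 17/3 ≈ 5.6667)
(U(-5)*f)*E = -5*17/3*27 = -85/3*27 = -765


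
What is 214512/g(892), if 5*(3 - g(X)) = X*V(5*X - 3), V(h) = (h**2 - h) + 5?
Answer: -1072560/17715474109 ≈ -6.0544e-5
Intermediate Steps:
V(h) = 5 + h**2 - h
g(X) = 3 - X*(8 + (-3 + 5*X)**2 - 5*X)/5 (g(X) = 3 - X*(5 + (5*X - 3)**2 - (5*X - 3))/5 = 3 - X*(5 + (-3 + 5*X)**2 - (-3 + 5*X))/5 = 3 - X*(5 + (-3 + 5*X)**2 + (3 - 5*X))/5 = 3 - X*(8 + (-3 + 5*X)**2 - 5*X)/5)
214512/g(892) = 214512/(3 - 1/5*892*(8 + (-3 + 5*892)**2 - 5*892)) = 214512/(3 - 1/5*892*(8 + (-3 + 4460)**2 - 4460)) = 214512/(3 - 1/5*892*(8 + 4457**2 - 4460)) = 214512/(3 - 1/5*892*(8 + 19864849 - 4460)) = 214512/(3 - 1/5*892*19860397) = 214512/(3 - 17715474124/5) = 214512/(-17715474109/5) = 214512*(-5/17715474109) = -1072560/17715474109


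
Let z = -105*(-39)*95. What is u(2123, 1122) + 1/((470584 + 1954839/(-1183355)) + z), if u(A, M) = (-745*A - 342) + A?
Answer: -1607060118085906669/1017220653356 ≈ -1.5799e+6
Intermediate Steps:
z = 389025 (z = 4095*95 = 389025)
u(A, M) = -342 - 744*A (u(A, M) = (-342 - 745*A) + A = -342 - 744*A)
u(2123, 1122) + 1/((470584 + 1954839/(-1183355)) + z) = (-342 - 744*2123) + 1/((470584 + 1954839/(-1183355)) + 389025) = (-342 - 1579512) + 1/((470584 + 1954839*(-1/1183355)) + 389025) = -1579854 + 1/((470584 - 1954839/1183355) + 389025) = -1579854 + 1/(556865974481/1183355 + 389025) = -1579854 + 1/(1017220653356/1183355) = -1579854 + 1183355/1017220653356 = -1607060118085906669/1017220653356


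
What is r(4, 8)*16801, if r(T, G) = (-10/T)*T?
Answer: -168010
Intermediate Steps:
r(T, G) = -10
r(4, 8)*16801 = -10*16801 = -168010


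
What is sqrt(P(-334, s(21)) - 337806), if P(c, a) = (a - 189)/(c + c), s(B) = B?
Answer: 2*I*sqrt(2355266130)/167 ≈ 581.21*I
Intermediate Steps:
P(c, a) = (-189 + a)/(2*c) (P(c, a) = (-189 + a)/((2*c)) = (-189 + a)*(1/(2*c)) = (-189 + a)/(2*c))
sqrt(P(-334, s(21)) - 337806) = sqrt((1/2)*(-189 + 21)/(-334) - 337806) = sqrt((1/2)*(-1/334)*(-168) - 337806) = sqrt(42/167 - 337806) = sqrt(-56413560/167) = 2*I*sqrt(2355266130)/167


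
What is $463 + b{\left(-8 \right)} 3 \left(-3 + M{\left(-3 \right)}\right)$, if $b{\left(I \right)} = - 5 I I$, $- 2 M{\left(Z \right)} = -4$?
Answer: $1423$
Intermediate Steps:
$M{\left(Z \right)} = 2$ ($M{\left(Z \right)} = \left(- \frac{1}{2}\right) \left(-4\right) = 2$)
$b{\left(I \right)} = - 5 I^{2}$
$463 + b{\left(-8 \right)} 3 \left(-3 + M{\left(-3 \right)}\right) = 463 + - 5 \left(-8\right)^{2} \cdot 3 \left(-3 + 2\right) = 463 + \left(-5\right) 64 \cdot 3 \left(-1\right) = 463 - -960 = 463 + 960 = 1423$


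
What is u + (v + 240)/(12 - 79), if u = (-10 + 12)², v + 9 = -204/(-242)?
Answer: 4375/8107 ≈ 0.53966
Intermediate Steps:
v = -987/121 (v = -9 - 204/(-242) = -9 - 204*(-1/242) = -9 + 102/121 = -987/121 ≈ -8.1570)
u = 4 (u = 2² = 4)
u + (v + 240)/(12 - 79) = 4 + (-987/121 + 240)/(12 - 79) = 4 + (28053/121)/(-67) = 4 + (28053/121)*(-1/67) = 4 - 28053/8107 = 4375/8107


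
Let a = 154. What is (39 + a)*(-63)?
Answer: -12159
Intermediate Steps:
(39 + a)*(-63) = (39 + 154)*(-63) = 193*(-63) = -12159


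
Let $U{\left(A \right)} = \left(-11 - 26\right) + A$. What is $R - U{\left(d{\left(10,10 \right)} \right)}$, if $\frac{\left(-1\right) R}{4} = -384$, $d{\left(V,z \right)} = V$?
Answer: $1563$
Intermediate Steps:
$R = 1536$ ($R = \left(-4\right) \left(-384\right) = 1536$)
$U{\left(A \right)} = -37 + A$
$R - U{\left(d{\left(10,10 \right)} \right)} = 1536 - \left(-37 + 10\right) = 1536 - -27 = 1536 + 27 = 1563$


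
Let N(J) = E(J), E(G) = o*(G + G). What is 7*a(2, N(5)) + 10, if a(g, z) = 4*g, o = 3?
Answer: 66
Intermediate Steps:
E(G) = 6*G (E(G) = 3*(G + G) = 3*(2*G) = 6*G)
N(J) = 6*J
7*a(2, N(5)) + 10 = 7*(4*2) + 10 = 7*8 + 10 = 56 + 10 = 66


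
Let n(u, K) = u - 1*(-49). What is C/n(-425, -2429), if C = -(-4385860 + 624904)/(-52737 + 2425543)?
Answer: -940239/223043764 ≈ -0.0042155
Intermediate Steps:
n(u, K) = 49 + u (n(u, K) = u + 49 = 49 + u)
C = 1880478/1186403 (C = -(-3760956)/2372806 = -1*(-1880478/1186403) = 1880478/1186403 ≈ 1.5850)
C/n(-425, -2429) = 1880478/(1186403*(49 - 425)) = (1880478/1186403)/(-376) = (1880478/1186403)*(-1/376) = -940239/223043764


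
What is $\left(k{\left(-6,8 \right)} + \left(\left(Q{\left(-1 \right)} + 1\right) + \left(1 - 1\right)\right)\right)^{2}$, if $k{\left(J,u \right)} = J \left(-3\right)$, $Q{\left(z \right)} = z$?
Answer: $324$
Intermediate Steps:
$k{\left(J,u \right)} = - 3 J$
$\left(k{\left(-6,8 \right)} + \left(\left(Q{\left(-1 \right)} + 1\right) + \left(1 - 1\right)\right)\right)^{2} = \left(\left(-3\right) \left(-6\right) + \left(\left(-1 + 1\right) + \left(1 - 1\right)\right)\right)^{2} = \left(18 + \left(0 + \left(1 - 1\right)\right)\right)^{2} = \left(18 + \left(0 + 0\right)\right)^{2} = \left(18 + 0\right)^{2} = 18^{2} = 324$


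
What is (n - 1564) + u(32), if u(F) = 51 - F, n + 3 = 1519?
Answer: -29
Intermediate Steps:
n = 1516 (n = -3 + 1519 = 1516)
(n - 1564) + u(32) = (1516 - 1564) + (51 - 1*32) = -48 + (51 - 32) = -48 + 19 = -29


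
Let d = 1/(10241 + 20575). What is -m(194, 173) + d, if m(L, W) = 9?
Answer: -277343/30816 ≈ -9.0000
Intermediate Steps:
d = 1/30816 ≈ 3.2451e-5
-m(194, 173) + d = -1*9 + 1/30816 = -9 + 1/30816 = -277343/30816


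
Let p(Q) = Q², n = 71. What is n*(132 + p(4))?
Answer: 10508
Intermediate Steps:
n*(132 + p(4)) = 71*(132 + 4²) = 71*(132 + 16) = 71*148 = 10508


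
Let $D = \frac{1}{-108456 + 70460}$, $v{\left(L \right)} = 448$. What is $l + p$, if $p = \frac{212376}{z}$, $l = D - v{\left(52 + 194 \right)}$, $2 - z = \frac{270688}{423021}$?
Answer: $\frac{1701874072989715}{10930575292} \approx 1.557 \cdot 10^{5}$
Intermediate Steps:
$D = - \frac{1}{37996}$ ($D = \frac{1}{-37996} = - \frac{1}{37996} \approx -2.6319 \cdot 10^{-5}$)
$z = \frac{575354}{423021}$ ($z = 2 - \frac{270688}{423021} = \frac{575354}{423021} \approx 1.3601$)
$l = - \frac{17022209}{37996}$ ($l = - \frac{1}{37996} - 448 = - \frac{17022209}{37996} \approx -448.0$)
$p = \frac{44919753948}{287677}$ ($p = \frac{212376}{\frac{575354}{423021}} = 212376 \cdot \frac{423021}{575354} = \frac{44919753948}{287677} \approx 1.5615 \cdot 10^{5}$)
$l + p = - \frac{17022209}{37996} + \frac{44919753948}{287677} = \frac{1701874072989715}{10930575292}$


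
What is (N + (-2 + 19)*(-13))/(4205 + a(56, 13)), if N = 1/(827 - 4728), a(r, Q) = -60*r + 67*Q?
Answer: -143687/1115686 ≈ -0.12879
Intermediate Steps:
N = -1/3901 (N = 1/(-3901) = -1/3901 ≈ -0.00025634)
(N + (-2 + 19)*(-13))/(4205 + a(56, 13)) = (-1/3901 + (-2 + 19)*(-13))/(4205 + (-60*56 + 67*13)) = (-1/3901 + 17*(-13))/(4205 + (-3360 + 871)) = (-1/3901 - 221)/(4205 - 2489) = -862122/3901/1716 = -862122/3901*1/1716 = -143687/1115686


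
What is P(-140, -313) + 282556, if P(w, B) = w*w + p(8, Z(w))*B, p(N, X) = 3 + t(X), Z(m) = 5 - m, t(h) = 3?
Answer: 300278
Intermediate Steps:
p(N, X) = 6 (p(N, X) = 3 + 3 = 6)
P(w, B) = w**2 + 6*B (P(w, B) = w*w + 6*B = w**2 + 6*B)
P(-140, -313) + 282556 = ((-140)**2 + 6*(-313)) + 282556 = (19600 - 1878) + 282556 = 17722 + 282556 = 300278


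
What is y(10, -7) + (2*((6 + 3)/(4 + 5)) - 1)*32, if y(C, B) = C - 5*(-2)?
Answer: 52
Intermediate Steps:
y(C, B) = 10 + C (y(C, B) = C + 10 = 10 + C)
y(10, -7) + (2*((6 + 3)/(4 + 5)) - 1)*32 = (10 + 10) + (2*((6 + 3)/(4 + 5)) - 1)*32 = 20 + (2*(9/9) - 1)*32 = 20 + (2*(9*(⅑)) - 1)*32 = 20 + (2*1 - 1)*32 = 20 + (2 - 1)*32 = 20 + 1*32 = 20 + 32 = 52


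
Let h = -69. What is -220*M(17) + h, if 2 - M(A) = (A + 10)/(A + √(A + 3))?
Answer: -35941/269 - 11880*√5/269 ≈ -232.36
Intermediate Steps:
M(A) = 2 - (10 + A)/(A + √(3 + A)) (M(A) = 2 - (A + 10)/(A + √(A + 3)) = 2 - (10 + A)/(A + √(3 + A)))
-220*M(17) + h = -220*(-10 + 17 + 2*√(3 + 17))/(17 + √(3 + 17)) - 69 = -220*(-10 + 17 + 2*√20)/(17 + √20) - 69 = -220*(-10 + 17 + 2*(2*√5))/(17 + 2*√5) - 69 = -220*(-10 + 17 + 4*√5)/(17 + 2*√5) - 69 = -220*(7 + 4*√5)/(17 + 2*√5) - 69 = -69 - 220*(7 + 4*√5)/(17 + 2*√5)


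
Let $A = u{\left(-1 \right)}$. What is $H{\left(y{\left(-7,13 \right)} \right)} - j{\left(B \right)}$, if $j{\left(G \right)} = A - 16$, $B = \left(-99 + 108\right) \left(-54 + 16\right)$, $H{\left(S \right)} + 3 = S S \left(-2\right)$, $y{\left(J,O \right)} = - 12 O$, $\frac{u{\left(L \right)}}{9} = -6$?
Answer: $-48605$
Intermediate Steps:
$u{\left(L \right)} = -54$ ($u{\left(L \right)} = 9 \left(-6\right) = -54$)
$A = -54$
$H{\left(S \right)} = -3 - 2 S^{2}$ ($H{\left(S \right)} = -3 + S S \left(-2\right) = -3 + S^{2} \left(-2\right) = -3 - 2 S^{2}$)
$B = -342$ ($B = 9 \left(-38\right) = -342$)
$j{\left(G \right)} = -70$ ($j{\left(G \right)} = -54 - 16 = -70$)
$H{\left(y{\left(-7,13 \right)} \right)} - j{\left(B \right)} = \left(-3 - 2 \left(\left(-12\right) 13\right)^{2}\right) - -70 = \left(-3 - 2 \left(-156\right)^{2}\right) + 70 = \left(-3 - 48672\right) + 70 = -48675 + 70 = -48605$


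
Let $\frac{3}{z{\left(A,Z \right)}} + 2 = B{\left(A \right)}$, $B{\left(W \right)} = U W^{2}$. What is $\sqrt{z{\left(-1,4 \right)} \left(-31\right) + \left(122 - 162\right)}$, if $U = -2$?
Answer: $\frac{i \sqrt{67}}{2} \approx 4.0927 i$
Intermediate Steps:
$B{\left(W \right)} = - 2 W^{2}$
$z{\left(A,Z \right)} = \frac{3}{-2 - 2 A^{2}}$
$\sqrt{z{\left(-1,4 \right)} \left(-31\right) + \left(122 - 162\right)} = \sqrt{- \frac{3}{2 + 2 \left(-1\right)^{2}} \left(-31\right) + \left(122 - 162\right)} = \sqrt{- \frac{3}{2 + 2 \cdot 1} \left(-31\right) + \left(122 - 162\right)} = \sqrt{- \frac{3}{2 + 2} \left(-31\right) - 40} = \sqrt{- \frac{3}{4} \left(-31\right) - 40} = \sqrt{\left(-3\right) \frac{1}{4} \left(-31\right) - 40} = \sqrt{\left(- \frac{3}{4}\right) \left(-31\right) - 40} = \sqrt{\frac{93}{4} - 40} = \sqrt{- \frac{67}{4}} = \frac{i \sqrt{67}}{2}$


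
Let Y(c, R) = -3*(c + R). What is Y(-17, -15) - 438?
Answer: -342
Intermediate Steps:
Y(c, R) = -3*R - 3*c (Y(c, R) = -3*(R + c) = -3*R - 3*c)
Y(-17, -15) - 438 = (-3*(-15) - 3*(-17)) - 438 = (45 + 51) - 438 = 96 - 438 = -342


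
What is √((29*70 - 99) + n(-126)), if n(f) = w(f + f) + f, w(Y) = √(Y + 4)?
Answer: √(1805 + 2*I*√62) ≈ 42.486 + 0.1853*I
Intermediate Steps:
w(Y) = √(4 + Y)
n(f) = f + √(4 + 2*f) (n(f) = √(4 + (f + f)) + f = √(4 + 2*f) + f = f + √(4 + 2*f))
√((29*70 - 99) + n(-126)) = √((29*70 - 99) + (-126 + √(4 + 2*(-126)))) = √((2030 - 99) + (-126 + √(4 - 252))) = √(1931 + (-126 + √(-248))) = √(1931 + (-126 + 2*I*√62)) = √(1805 + 2*I*√62)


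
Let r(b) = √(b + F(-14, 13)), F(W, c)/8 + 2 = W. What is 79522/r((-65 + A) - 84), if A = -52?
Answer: -79522*I*√329/329 ≈ -4384.2*I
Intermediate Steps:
F(W, c) = -16 + 8*W
r(b) = √(-128 + b) (r(b) = √(b + (-16 + 8*(-14))) = √(b + (-16 - 112)) = √(b - 128) = √(-128 + b))
79522/r((-65 + A) - 84) = 79522/(√(-128 + ((-65 - 52) - 84))) = 79522/(√(-128 + (-117 - 84))) = 79522/(√(-128 - 201)) = 79522/(√(-329)) = 79522/((I*√329)) = 79522*(-I*√329/329) = -79522*I*√329/329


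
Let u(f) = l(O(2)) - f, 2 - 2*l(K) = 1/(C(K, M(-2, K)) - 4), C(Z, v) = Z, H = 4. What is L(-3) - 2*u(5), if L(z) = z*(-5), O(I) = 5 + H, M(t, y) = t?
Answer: 116/5 ≈ 23.200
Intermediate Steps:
O(I) = 9 (O(I) = 5 + 4 = 9)
l(K) = 1 - 1/(2*(-4 + K)) (l(K) = 1 - 1/(2*(K - 4)) = 1 - 1/(2*(-4 + K)))
L(z) = -5*z
u(f) = 9/10 - f (u(f) = (-9/2 + 9)/(-4 + 9) - f = (9/2)/5 - f = (1/5)*(9/2) - f = 9/10 - f)
L(-3) - 2*u(5) = -5*(-3) - 2*(9/10 - 1*5) = 15 - 2*(9/10 - 5) = 15 - 2*(-41/10) = 15 + 41/5 = 116/5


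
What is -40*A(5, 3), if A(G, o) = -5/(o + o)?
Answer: 100/3 ≈ 33.333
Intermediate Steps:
A(G, o) = -5/(2*o)
-40*A(5, 3) = -(-100)/3 = -40*(-⅚) = 100/3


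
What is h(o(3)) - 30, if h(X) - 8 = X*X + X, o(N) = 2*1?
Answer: -16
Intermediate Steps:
o(N) = 2
h(X) = 8 + X + X**2 (h(X) = 8 + (X*X + X) = 8 + (X**2 + X) = 8 + (X + X**2) = 8 + X + X**2)
h(o(3)) - 30 = (8 + 2 + 2**2) - 30 = (8 + 2 + 4) - 30 = 14 - 30 = -16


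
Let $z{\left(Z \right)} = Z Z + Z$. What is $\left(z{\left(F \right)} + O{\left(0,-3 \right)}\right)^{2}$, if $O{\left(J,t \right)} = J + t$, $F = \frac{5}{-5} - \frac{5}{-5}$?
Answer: $9$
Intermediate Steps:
$F = 0$ ($F = 5 \left(- \frac{1}{5}\right) - -1 = -1 + 1 = 0$)
$z{\left(Z \right)} = Z + Z^{2}$ ($z{\left(Z \right)} = Z^{2} + Z = Z + Z^{2}$)
$\left(z{\left(F \right)} + O{\left(0,-3 \right)}\right)^{2} = \left(0 \left(1 + 0\right) + \left(0 - 3\right)\right)^{2} = \left(0 \cdot 1 - 3\right)^{2} = \left(0 - 3\right)^{2} = \left(-3\right)^{2} = 9$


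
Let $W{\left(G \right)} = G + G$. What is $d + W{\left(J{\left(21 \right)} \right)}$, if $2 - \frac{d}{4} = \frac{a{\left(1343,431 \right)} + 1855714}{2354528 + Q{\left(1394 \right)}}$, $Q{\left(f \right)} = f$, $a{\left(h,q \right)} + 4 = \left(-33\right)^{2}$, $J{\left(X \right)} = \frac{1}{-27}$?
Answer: $\frac{151816508}{31804947} \approx 4.7734$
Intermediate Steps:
$J{\left(X \right)} = - \frac{1}{27}$
$a{\left(h,q \right)} = 1085$ ($a{\left(h,q \right)} = -4 + \left(-33\right)^{2} = -4 + 1089 = 1085$)
$d = \frac{5710090}{1177961}$ ($d = 8 - 4 \frac{1085 + 1855714}{2354528 + 1394} = 8 - 4 \cdot \frac{1856799}{2355922} = 8 - 4 \cdot 1856799 \cdot \frac{1}{2355922} = 8 - \frac{3713598}{1177961} = \frac{5710090}{1177961} \approx 4.8474$)
$W{\left(G \right)} = 2 G$
$d + W{\left(J{\left(21 \right)} \right)} = \frac{5710090}{1177961} + 2 \left(- \frac{1}{27}\right) = \frac{5710090}{1177961} - \frac{2}{27} = \frac{151816508}{31804947}$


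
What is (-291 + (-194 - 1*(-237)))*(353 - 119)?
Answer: -58032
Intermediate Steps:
(-291 + (-194 - 1*(-237)))*(353 - 119) = (-291 + (-194 + 237))*234 = (-291 + 43)*234 = -248*234 = -58032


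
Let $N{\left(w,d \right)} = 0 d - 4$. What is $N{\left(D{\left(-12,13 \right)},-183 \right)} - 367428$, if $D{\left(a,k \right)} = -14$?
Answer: $-367432$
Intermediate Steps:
$N{\left(w,d \right)} = -4$ ($N{\left(w,d \right)} = 0 - 4 = -4$)
$N{\left(D{\left(-12,13 \right)},-183 \right)} - 367428 = -4 - 367428 = -367432$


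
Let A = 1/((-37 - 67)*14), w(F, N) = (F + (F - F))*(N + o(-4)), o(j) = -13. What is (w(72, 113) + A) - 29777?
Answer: -32872113/1456 ≈ -22577.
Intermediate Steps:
w(F, N) = F*(-13 + N) (w(F, N) = (F + (F - F))*(N - 13) = (F + 0)*(-13 + N) = F*(-13 + N))
A = -1/1456 (A = 1/(-104*14) = 1/(-1456) = -1/1456 ≈ -0.00068681)
(w(72, 113) + A) - 29777 = (72*(-13 + 113) - 1/1456) - 29777 = (72*100 - 1/1456) - 29777 = (7200 - 1/1456) - 29777 = 10483199/1456 - 29777 = -32872113/1456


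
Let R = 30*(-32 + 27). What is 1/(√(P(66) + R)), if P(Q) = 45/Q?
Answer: -I*√8030/1095 ≈ -0.081836*I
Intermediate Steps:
R = -150 (R = 30*(-5) = -150)
1/(√(P(66) + R)) = 1/(√(45/66 - 150)) = 1/(√(45*(1/66) - 150)) = 1/(√(15/22 - 150)) = 1/(√(-3285/22)) = 1/(3*I*√8030/22) = -I*√8030/1095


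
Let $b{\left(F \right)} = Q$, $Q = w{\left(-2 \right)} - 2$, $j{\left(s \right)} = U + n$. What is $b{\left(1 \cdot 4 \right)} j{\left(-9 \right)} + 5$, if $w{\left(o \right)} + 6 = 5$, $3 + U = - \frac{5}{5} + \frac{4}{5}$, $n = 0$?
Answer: $\frac{73}{5} \approx 14.6$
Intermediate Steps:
$U = - \frac{16}{5}$ ($U = -3 + \left(- \frac{5}{5} + \frac{4}{5}\right) = -3 + \left(\left(-5\right) \frac{1}{5} + 4 \cdot \frac{1}{5}\right) = -3 + \left(-1 + \frac{4}{5}\right) = -3 - \frac{1}{5} = - \frac{16}{5} \approx -3.2$)
$w{\left(o \right)} = -1$ ($w{\left(o \right)} = -6 + 5 = -1$)
$j{\left(s \right)} = - \frac{16}{5}$ ($j{\left(s \right)} = - \frac{16}{5} + 0 = - \frac{16}{5}$)
$Q = -3$ ($Q = -1 - 2 = -3$)
$b{\left(F \right)} = -3$
$b{\left(1 \cdot 4 \right)} j{\left(-9 \right)} + 5 = \left(-3\right) \left(- \frac{16}{5}\right) + 5 = \frac{48}{5} + 5 = \frac{73}{5}$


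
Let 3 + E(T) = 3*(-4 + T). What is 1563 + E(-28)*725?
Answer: -70212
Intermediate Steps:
E(T) = -15 + 3*T (E(T) = -3 + 3*(-4 + T) = -3 + (-12 + 3*T) = -15 + 3*T)
1563 + E(-28)*725 = 1563 + (-15 + 3*(-28))*725 = 1563 + (-15 - 84)*725 = 1563 - 99*725 = 1563 - 71775 = -70212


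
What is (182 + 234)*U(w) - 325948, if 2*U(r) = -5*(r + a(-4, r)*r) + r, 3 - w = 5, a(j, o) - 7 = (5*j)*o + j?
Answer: -234844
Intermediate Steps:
a(j, o) = 7 + j + 5*j*o (a(j, o) = 7 + ((5*j)*o + j) = 7 + (5*j*o + j) = 7 + (j + 5*j*o) = 7 + j + 5*j*o)
w = -2 (w = 3 - 1*5 = 3 - 5 = -2)
U(r) = -2*r - 5*r*(3 - 20*r)/2 (U(r) = (-5*(r + (7 - 4 + 5*(-4)*r)*r) + r)/2 = (-5*(r + (7 - 4 - 20*r)*r) + r)/2 = (-5*(r + (3 - 20*r)*r) + r)/2 = (-5*(r + r*(3 - 20*r)) + r)/2 = ((-5*r - 5*r*(3 - 20*r)) + r)/2 = (-4*r - 5*r*(3 - 20*r))/2 = -2*r - 5*r*(3 - 20*r)/2)
(182 + 234)*U(w) - 325948 = (182 + 234)*((½)*(-2)*(-19 + 100*(-2))) - 325948 = 416*((½)*(-2)*(-19 - 200)) - 325948 = 416*((½)*(-2)*(-219)) - 325948 = 416*219 - 325948 = 91104 - 325948 = -234844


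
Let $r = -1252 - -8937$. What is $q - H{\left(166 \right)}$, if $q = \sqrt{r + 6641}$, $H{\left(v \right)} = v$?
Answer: $-166 + \sqrt{14326} \approx -46.309$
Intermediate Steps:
$r = 7685$ ($r = -1252 + 8937 = 7685$)
$q = \sqrt{14326}$ ($q = \sqrt{7685 + 6641} = \sqrt{14326} \approx 119.69$)
$q - H{\left(166 \right)} = \sqrt{14326} - 166 = -166 + \sqrt{14326}$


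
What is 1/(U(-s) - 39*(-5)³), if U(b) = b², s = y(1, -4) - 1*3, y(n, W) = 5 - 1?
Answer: 1/4876 ≈ 0.00020509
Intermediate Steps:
y(n, W) = 4
s = 1 (s = 4 - 1*3 = 4 - 3 = 1)
1/(U(-s) - 39*(-5)³) = 1/((-1*1)² - 39*(-5)³) = 1/((-1)² - 39*(-125)) = 1/(1 + 4875) = 1/4876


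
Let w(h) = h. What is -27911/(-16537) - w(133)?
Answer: -2171510/16537 ≈ -131.31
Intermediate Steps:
-27911/(-16537) - w(133) = -27911/(-16537) - 1*133 = -27911*(-1/16537) - 133 = 27911/16537 - 133 = -2171510/16537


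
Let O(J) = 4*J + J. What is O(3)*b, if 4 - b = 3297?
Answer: -49395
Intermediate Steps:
O(J) = 5*J
b = -3293 (b = 4 - 1*3297 = 4 - 3297 = -3293)
O(3)*b = (5*3)*(-3293) = 15*(-3293) = -49395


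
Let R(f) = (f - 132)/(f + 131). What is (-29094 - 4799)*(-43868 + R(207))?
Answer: 502541983937/338 ≈ 1.4868e+9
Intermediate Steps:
R(f) = (-132 + f)/(131 + f)
(-29094 - 4799)*(-43868 + R(207)) = (-29094 - 4799)*(-43868 + (-132 + 207)/(131 + 207)) = -33893*(-43868 + 75/338) = -33893*(-14827309/338) = 502541983937/338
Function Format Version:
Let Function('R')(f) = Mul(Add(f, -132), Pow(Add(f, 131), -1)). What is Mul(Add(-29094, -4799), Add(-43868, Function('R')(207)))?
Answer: Rational(502541983937, 338) ≈ 1.4868e+9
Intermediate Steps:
Function('R')(f) = Mul(Pow(Add(131, f), -1), Add(-132, f)) (Function('R')(f) = Mul(Add(-132, f), Pow(Add(131, f), -1)) = Mul(Pow(Add(131, f), -1), Add(-132, f)))
Mul(Add(-29094, -4799), Add(-43868, Function('R')(207))) = Mul(Add(-29094, -4799), Add(-43868, Mul(Pow(Add(131, 207), -1), Add(-132, 207)))) = Mul(-33893, Add(-43868, Mul(Pow(338, -1), 75))) = Mul(-33893, Add(-43868, Mul(Rational(1, 338), 75))) = Mul(-33893, Add(-43868, Rational(75, 338))) = Mul(-33893, Rational(-14827309, 338)) = Rational(502541983937, 338)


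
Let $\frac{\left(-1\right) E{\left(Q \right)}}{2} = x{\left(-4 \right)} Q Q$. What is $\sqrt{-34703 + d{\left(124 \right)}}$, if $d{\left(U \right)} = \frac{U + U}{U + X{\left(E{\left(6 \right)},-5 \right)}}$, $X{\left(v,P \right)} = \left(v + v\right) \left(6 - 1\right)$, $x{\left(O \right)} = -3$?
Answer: $\frac{i \sqrt{11314565421}}{571} \approx 186.29 i$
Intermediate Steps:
$E{\left(Q \right)} = 6 Q^{2}$ ($E{\left(Q \right)} = - 2 - 3 Q Q = - 2 \left(- 3 Q^{2}\right) = 6 Q^{2}$)
$X{\left(v,P \right)} = 10 v$ ($X{\left(v,P \right)} = 2 v 5 = 10 v$)
$d{\left(U \right)} = \frac{2 U}{2160 + U}$ ($d{\left(U \right)} = \frac{U + U}{U + 10 \cdot 6 \cdot 6^{2}} = \frac{2 U}{U + 10 \cdot 6 \cdot 36} = \frac{2 U}{U + 10 \cdot 216} = \frac{2 U}{U + 2160} = \frac{2 U}{2160 + U}$)
$\sqrt{-34703 + d{\left(124 \right)}} = \sqrt{-34703 + 2 \cdot 124 \frac{1}{2160 + 124}} = \sqrt{-34703 + 2 \cdot 124 \cdot \frac{1}{2284}} = \sqrt{-34703 + \frac{62}{571}} = \sqrt{- \frac{19815351}{571}} = \frac{i \sqrt{11314565421}}{571}$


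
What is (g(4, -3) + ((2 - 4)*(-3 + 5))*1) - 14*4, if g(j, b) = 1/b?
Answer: -181/3 ≈ -60.333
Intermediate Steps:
(g(4, -3) + ((2 - 4)*(-3 + 5))*1) - 14*4 = (1/(-3) + ((2 - 4)*(-3 + 5))*1) - 14*4 = (-⅓ - 2*2*1) - 56 = (-⅓ - 4*1) - 56 = (-⅓ - 4) - 56 = -13/3 - 56 = -181/3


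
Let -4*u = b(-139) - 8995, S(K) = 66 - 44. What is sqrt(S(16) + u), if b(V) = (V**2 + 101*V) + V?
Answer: sqrt(985) ≈ 31.385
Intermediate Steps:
S(K) = 22
b(V) = V**2 + 102*V
u = 963 (u = -(-139*(102 - 139) - 8995)/4 = -(-139*(-37) - 8995)/4 = -(5143 - 8995)/4 = -1/4*(-3852) = 963)
sqrt(S(16) + u) = sqrt(22 + 963) = sqrt(985)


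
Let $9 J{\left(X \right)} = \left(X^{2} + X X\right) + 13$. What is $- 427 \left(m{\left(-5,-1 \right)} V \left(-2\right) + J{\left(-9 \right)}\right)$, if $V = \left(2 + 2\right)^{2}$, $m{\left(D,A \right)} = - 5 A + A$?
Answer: $\frac{417179}{9} \approx 46353.0$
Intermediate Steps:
$m{\left(D,A \right)} = - 4 A$
$J{\left(X \right)} = \frac{13}{9} + \frac{2 X^{2}}{9}$ ($J{\left(X \right)} = \frac{\left(X^{2} + X X\right) + 13}{9} = \frac{\left(X^{2} + X^{2}\right) + 13}{9} = \frac{2 X^{2} + 13}{9} = \frac{13 + 2 X^{2}}{9} = \frac{13}{9} + \frac{2 X^{2}}{9}$)
$V = 16$ ($V = 4^{2} = 16$)
$- 427 \left(m{\left(-5,-1 \right)} V \left(-2\right) + J{\left(-9 \right)}\right) = - 427 \left(\left(-4\right) \left(-1\right) 16 \left(-2\right) + \left(\frac{13}{9} + \frac{2 \left(-9\right)^{2}}{9}\right)\right) = - 427 \left(4 \cdot 16 \left(-2\right) + \left(\frac{13}{9} + \frac{2}{9} \cdot 81\right)\right) = - 427 \left(64 \left(-2\right) + \left(\frac{13}{9} + 18\right)\right) = - 427 \left(-128 + \frac{175}{9}\right) = \left(-427\right) \left(- \frac{977}{9}\right) = \frac{417179}{9}$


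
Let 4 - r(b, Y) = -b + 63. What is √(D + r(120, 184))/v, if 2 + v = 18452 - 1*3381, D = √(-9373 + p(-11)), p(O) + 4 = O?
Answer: √(61 + 2*I*√2347)/15069 ≈ 0.00062163 + 0.00034321*I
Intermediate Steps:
r(b, Y) = -59 + b (r(b, Y) = 4 - (-b + 63) = 4 - (63 - b) = 4 + (-63 + b) = -59 + b)
p(O) = -4 + O
D = 2*I*√2347 (D = √(-9373 + (-4 - 11)) = √(-9373 - 15) = √(-9388) = 2*I*√2347 ≈ 96.892*I)
v = 15069 (v = -2 + (18452 - 1*3381) = -2 + (18452 - 3381) = -2 + 15071 = 15069)
√(D + r(120, 184))/v = √(2*I*√2347 + (-59 + 120))/15069 = √(2*I*√2347 + 61)*(1/15069) = √(61 + 2*I*√2347)*(1/15069) = √(61 + 2*I*√2347)/15069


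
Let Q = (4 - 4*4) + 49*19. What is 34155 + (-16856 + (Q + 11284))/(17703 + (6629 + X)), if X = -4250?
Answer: 228632019/6694 ≈ 34155.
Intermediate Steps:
Q = 919 (Q = (4 - 16) + 931 = -12 + 931 = 919)
34155 + (-16856 + (Q + 11284))/(17703 + (6629 + X)) = 34155 + (-16856 + (919 + 11284))/(17703 + (6629 - 4250)) = 34155 + (-16856 + 12203)/(17703 + 2379) = 34155 - 4653/20082 = 34155 - 4653*1/20082 = 34155 - 1551/6694 = 228632019/6694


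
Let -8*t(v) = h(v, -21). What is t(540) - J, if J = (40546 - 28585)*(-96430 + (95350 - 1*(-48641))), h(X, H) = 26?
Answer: -2275508497/4 ≈ -5.6888e+8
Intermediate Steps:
t(v) = -13/4 (t(v) = -⅛*26 = -13/4)
J = 568877121 (J = 11961*(-96430 + (95350 + 48641)) = 11961*(-96430 + 143991) = 11961*47561 = 568877121)
t(540) - J = -13/4 - 1*568877121 = -13/4 - 568877121 = -2275508497/4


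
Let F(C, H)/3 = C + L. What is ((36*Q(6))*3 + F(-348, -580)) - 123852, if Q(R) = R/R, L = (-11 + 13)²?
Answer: -124776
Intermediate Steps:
L = 4 (L = 2² = 4)
Q(R) = 1
F(C, H) = 12 + 3*C (F(C, H) = 3*(C + 4) = 3*(4 + C) = 12 + 3*C)
((36*Q(6))*3 + F(-348, -580)) - 123852 = ((36*1)*3 + (12 + 3*(-348))) - 123852 = (36*3 + (12 - 1044)) - 123852 = (108 - 1032) - 123852 = -924 - 123852 = -124776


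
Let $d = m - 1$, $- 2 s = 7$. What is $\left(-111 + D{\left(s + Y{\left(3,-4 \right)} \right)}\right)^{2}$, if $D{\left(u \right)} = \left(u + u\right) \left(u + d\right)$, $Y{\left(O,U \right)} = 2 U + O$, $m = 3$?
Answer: $\frac{1}{4} \approx 0.25$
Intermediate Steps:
$s = - \frac{7}{2}$ ($s = \left(- \frac{1}{2}\right) 7 = - \frac{7}{2} \approx -3.5$)
$d = 2$ ($d = 3 - 1 = 2$)
$Y{\left(O,U \right)} = O + 2 U$
$D{\left(u \right)} = 2 u \left(2 + u\right)$ ($D{\left(u \right)} = \left(u + u\right) \left(u + 2\right) = 2 u \left(2 + u\right)$)
$\left(-111 + D{\left(s + Y{\left(3,-4 \right)} \right)}\right)^{2} = \left(-111 + 2 \left(- \frac{7}{2} + \left(3 + 2 \left(-4\right)\right)\right) \left(2 + \left(- \frac{7}{2} + \left(3 + 2 \left(-4\right)\right)\right)\right)\right)^{2} = \left(-111 + 2 \left(- \frac{7}{2} + \left(3 - 8\right)\right) \left(2 + \left(- \frac{7}{2} + \left(3 - 8\right)\right)\right)\right)^{2} = \left(-111 + 2 \left(- \frac{7}{2} - 5\right) \left(2 - \frac{17}{2}\right)\right)^{2} = \left(-111 + 2 \left(- \frac{17}{2}\right) \left(2 - \frac{17}{2}\right)\right)^{2} = \left(-111 + 2 \left(- \frac{17}{2}\right) \left(- \frac{13}{2}\right)\right)^{2} = \left(-111 + \frac{221}{2}\right)^{2} = \left(- \frac{1}{2}\right)^{2} = \frac{1}{4}$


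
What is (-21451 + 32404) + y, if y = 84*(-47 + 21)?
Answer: 8769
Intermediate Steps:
y = -2184 (y = 84*(-26) = -2184)
(-21451 + 32404) + y = (-21451 + 32404) - 2184 = 10953 - 2184 = 8769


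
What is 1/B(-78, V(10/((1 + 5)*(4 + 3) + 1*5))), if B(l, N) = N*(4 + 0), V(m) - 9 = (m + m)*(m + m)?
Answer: 2209/81124 ≈ 0.027230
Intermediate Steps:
V(m) = 9 + 4*m² (V(m) = 9 + (m + m)*(m + m) = 9 + (2*m)*(2*m) = 9 + 4*m²)
B(l, N) = 4*N (B(l, N) = N*4 = 4*N)
1/B(-78, V(10/((1 + 5)*(4 + 3) + 1*5))) = 1/(4*(9 + 4*(10/((1 + 5)*(4 + 3) + 1*5))²)) = 1/(4*(9 + 4*(10/(6*7 + 5))²)) = 1/(4*(9 + 4*(10/(42 + 5))²)) = 1/(4*(9 + 4*(10/47)²)) = 1/(4*(9 + 4*(100/2209))) = 1/(4*(9 + 400/2209)) = 1/(4*(20281/2209)) = 1/(81124/2209) = 2209/81124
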